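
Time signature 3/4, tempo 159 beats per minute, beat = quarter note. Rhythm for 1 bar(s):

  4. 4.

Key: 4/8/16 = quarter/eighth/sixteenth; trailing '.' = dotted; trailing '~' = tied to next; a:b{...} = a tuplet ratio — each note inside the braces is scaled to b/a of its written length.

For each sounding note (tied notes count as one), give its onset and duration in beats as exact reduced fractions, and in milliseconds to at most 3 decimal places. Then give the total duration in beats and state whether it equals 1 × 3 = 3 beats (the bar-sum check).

1) 0.0ms=0b +566.038ms=3/2b
2) 566.038ms=3/2b +566.038ms=3/2b
Σ=3b of 3 (159bpm 3/4) — PASS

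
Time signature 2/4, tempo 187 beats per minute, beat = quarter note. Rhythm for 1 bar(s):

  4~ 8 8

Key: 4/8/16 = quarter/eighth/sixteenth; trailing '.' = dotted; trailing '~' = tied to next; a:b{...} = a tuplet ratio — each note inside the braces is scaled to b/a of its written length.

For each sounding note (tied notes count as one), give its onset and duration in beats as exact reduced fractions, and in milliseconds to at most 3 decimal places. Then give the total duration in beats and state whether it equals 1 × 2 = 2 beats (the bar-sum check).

1) 0.0ms=0b +481.283ms=3/2b
2) 481.283ms=3/2b +160.428ms=1/2b
Σ=2b of 2 (187bpm 2/4) — PASS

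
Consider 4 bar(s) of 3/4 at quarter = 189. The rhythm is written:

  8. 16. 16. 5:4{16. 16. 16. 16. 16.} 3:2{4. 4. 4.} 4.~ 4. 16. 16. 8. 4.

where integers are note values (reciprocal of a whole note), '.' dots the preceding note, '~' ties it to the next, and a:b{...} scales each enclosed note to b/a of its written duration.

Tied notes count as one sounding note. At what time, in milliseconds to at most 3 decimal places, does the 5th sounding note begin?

1. 0.0ms @ 0 + 238.095ms (3/4)
2. 238.095ms @ 3/4 + 119.048ms (3/8)
3. 357.143ms @ 9/8 + 119.048ms (3/8)
4. 476.19ms @ 3/2 + 95.238ms (3/10)
5. 571.429ms @ 9/5 + 95.238ms (3/10)
6. 666.667ms @ 21/10 + 95.238ms (3/10)
7. 761.905ms @ 12/5 + 95.238ms (3/10)
8. 857.143ms @ 27/10 + 95.238ms (3/10)
9. 952.381ms @ 3 + 317.46ms (1)
10. 1269.841ms @ 4 + 317.46ms (1)
11. 1587.302ms @ 5 + 317.46ms (1)
12. 1904.762ms @ 6 + 952.381ms (3)
13. 2857.143ms @ 9 + 119.048ms (3/8)
14. 2976.19ms @ 75/8 + 119.048ms (3/8)
15. 3095.238ms @ 39/4 + 238.095ms (3/4)
16. 3333.333ms @ 21/2 + 476.19ms (3/2)

note 5 onset = 9/5b = 571.429ms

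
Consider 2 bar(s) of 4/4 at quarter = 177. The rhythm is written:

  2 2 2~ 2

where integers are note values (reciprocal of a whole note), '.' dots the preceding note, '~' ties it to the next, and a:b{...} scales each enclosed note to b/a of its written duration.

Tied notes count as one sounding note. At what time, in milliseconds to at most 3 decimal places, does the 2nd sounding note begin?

note 2 onset = 2b = 677.966ms

1. 0.0ms @ 0 + 677.966ms (2)
2. 677.966ms @ 2 + 677.966ms (2)
3. 1355.932ms @ 4 + 1355.932ms (4)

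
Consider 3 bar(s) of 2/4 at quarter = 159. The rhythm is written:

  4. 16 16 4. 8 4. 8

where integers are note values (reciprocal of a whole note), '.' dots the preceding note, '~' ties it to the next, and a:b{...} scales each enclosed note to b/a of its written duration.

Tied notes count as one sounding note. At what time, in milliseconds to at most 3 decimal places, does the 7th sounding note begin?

1. 0.0ms @ 0 + 566.038ms (3/2)
2. 566.038ms @ 3/2 + 94.34ms (1/4)
3. 660.377ms @ 7/4 + 94.34ms (1/4)
4. 754.717ms @ 2 + 566.038ms (3/2)
5. 1320.755ms @ 7/2 + 188.679ms (1/2)
6. 1509.434ms @ 4 + 566.038ms (3/2)
7. 2075.472ms @ 11/2 + 188.679ms (1/2)

note 7 onset = 11/2b = 2075.472ms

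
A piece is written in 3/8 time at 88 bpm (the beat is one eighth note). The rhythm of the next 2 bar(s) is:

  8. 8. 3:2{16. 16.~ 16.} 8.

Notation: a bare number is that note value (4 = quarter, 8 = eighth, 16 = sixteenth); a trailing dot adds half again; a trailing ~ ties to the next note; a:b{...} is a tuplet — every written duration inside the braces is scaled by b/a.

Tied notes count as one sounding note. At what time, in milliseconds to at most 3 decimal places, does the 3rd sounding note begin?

note 3 onset = 3b = 2045.455ms

1. 0.0ms @ 0 + 1022.727ms (3/2)
2. 1022.727ms @ 3/2 + 1022.727ms (3/2)
3. 2045.455ms @ 3 + 340.909ms (1/2)
4. 2386.364ms @ 7/2 + 681.818ms (1)
5. 3068.182ms @ 9/2 + 1022.727ms (3/2)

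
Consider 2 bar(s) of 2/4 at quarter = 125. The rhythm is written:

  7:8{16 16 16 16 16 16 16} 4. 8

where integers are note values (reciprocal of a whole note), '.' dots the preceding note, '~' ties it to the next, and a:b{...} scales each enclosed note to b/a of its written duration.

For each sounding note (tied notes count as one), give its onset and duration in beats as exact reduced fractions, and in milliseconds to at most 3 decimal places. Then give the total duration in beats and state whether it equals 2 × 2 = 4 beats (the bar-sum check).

1) 0.0ms=0b +137.143ms=2/7b
2) 137.143ms=2/7b +137.143ms=2/7b
3) 274.286ms=4/7b +137.143ms=2/7b
4) 411.429ms=6/7b +137.143ms=2/7b
5) 548.571ms=8/7b +137.143ms=2/7b
6) 685.714ms=10/7b +137.143ms=2/7b
7) 822.857ms=12/7b +137.143ms=2/7b
8) 960.0ms=2b +720.0ms=3/2b
9) 1680.0ms=7/2b +240.0ms=1/2b
Σ=4b of 4 (125bpm 2/4) — PASS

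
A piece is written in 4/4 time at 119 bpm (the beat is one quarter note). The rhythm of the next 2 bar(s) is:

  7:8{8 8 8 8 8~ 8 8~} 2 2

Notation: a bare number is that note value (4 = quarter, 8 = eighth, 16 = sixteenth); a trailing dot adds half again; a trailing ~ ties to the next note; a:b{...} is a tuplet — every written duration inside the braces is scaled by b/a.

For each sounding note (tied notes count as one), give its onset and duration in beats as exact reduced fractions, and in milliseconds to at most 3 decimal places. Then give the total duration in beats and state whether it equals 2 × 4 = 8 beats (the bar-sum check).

1) 0.0ms=0b +288.115ms=4/7b
2) 288.115ms=4/7b +288.115ms=4/7b
3) 576.23ms=8/7b +288.115ms=4/7b
4) 864.346ms=12/7b +288.115ms=4/7b
5) 1152.461ms=16/7b +576.23ms=8/7b
6) 1728.691ms=24/7b +1296.519ms=18/7b
7) 3025.21ms=6b +1008.403ms=2b
Σ=8b of 8 (119bpm 4/4) — PASS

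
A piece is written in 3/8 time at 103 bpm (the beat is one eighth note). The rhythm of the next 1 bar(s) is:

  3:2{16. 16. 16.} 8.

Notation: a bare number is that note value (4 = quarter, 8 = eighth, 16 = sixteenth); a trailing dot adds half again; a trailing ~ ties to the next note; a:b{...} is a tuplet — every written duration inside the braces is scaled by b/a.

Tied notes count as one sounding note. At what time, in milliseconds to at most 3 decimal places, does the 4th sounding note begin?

note 4 onset = 3/2b = 873.786ms

1. 0.0ms @ 0 + 291.262ms (1/2)
2. 291.262ms @ 1/2 + 291.262ms (1/2)
3. 582.524ms @ 1 + 291.262ms (1/2)
4. 873.786ms @ 3/2 + 873.786ms (3/2)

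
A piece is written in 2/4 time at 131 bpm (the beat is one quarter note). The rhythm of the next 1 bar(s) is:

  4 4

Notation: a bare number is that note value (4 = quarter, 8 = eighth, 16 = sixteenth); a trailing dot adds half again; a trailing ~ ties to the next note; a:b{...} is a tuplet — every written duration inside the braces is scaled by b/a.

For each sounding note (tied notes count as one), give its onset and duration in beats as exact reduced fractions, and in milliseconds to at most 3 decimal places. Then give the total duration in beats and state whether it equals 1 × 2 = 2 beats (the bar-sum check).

1) 0.0ms=0b +458.015ms=1b
2) 458.015ms=1b +458.015ms=1b
Σ=2b of 2 (131bpm 2/4) — PASS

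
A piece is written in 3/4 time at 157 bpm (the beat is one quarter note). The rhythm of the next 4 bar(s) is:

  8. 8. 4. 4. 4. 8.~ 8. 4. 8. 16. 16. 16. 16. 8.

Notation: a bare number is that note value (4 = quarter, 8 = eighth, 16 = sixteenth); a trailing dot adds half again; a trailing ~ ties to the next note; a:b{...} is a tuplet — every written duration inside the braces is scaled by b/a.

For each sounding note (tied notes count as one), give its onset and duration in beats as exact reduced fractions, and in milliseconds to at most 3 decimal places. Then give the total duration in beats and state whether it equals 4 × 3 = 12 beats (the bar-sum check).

1) 0.0ms=0b +286.624ms=3/4b
2) 286.624ms=3/4b +286.624ms=3/4b
3) 573.248ms=3/2b +573.248ms=3/2b
4) 1146.497ms=3b +573.248ms=3/2b
5) 1719.745ms=9/2b +573.248ms=3/2b
6) 2292.994ms=6b +573.248ms=3/2b
7) 2866.242ms=15/2b +573.248ms=3/2b
8) 3439.49ms=9b +286.624ms=3/4b
9) 3726.115ms=39/4b +143.312ms=3/8b
10) 3869.427ms=81/8b +143.312ms=3/8b
11) 4012.739ms=21/2b +143.312ms=3/8b
12) 4156.051ms=87/8b +143.312ms=3/8b
13) 4299.363ms=45/4b +286.624ms=3/4b
Σ=12b of 12 (157bpm 3/4) — PASS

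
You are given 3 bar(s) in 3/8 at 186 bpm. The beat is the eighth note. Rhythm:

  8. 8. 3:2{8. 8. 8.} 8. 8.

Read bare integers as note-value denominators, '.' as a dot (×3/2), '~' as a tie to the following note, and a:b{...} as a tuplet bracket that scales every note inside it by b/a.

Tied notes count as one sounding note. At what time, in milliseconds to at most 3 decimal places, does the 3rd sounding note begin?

note 3 onset = 3b = 967.742ms

1. 0.0ms @ 0 + 483.871ms (3/2)
2. 483.871ms @ 3/2 + 483.871ms (3/2)
3. 967.742ms @ 3 + 322.581ms (1)
4. 1290.323ms @ 4 + 322.581ms (1)
5. 1612.903ms @ 5 + 322.581ms (1)
6. 1935.484ms @ 6 + 483.871ms (3/2)
7. 2419.355ms @ 15/2 + 483.871ms (3/2)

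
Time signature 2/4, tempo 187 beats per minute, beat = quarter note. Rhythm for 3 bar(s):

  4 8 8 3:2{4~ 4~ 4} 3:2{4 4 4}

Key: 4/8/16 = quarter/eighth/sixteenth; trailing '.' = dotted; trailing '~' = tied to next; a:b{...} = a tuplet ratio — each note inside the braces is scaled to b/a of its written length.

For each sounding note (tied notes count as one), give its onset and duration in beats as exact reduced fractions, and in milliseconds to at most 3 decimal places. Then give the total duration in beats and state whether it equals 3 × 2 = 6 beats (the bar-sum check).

1) 0.0ms=0b +320.856ms=1b
2) 320.856ms=1b +160.428ms=1/2b
3) 481.283ms=3/2b +160.428ms=1/2b
4) 641.711ms=2b +641.711ms=2b
5) 1283.422ms=4b +213.904ms=2/3b
6) 1497.326ms=14/3b +213.904ms=2/3b
7) 1711.23ms=16/3b +213.904ms=2/3b
Σ=6b of 6 (187bpm 2/4) — PASS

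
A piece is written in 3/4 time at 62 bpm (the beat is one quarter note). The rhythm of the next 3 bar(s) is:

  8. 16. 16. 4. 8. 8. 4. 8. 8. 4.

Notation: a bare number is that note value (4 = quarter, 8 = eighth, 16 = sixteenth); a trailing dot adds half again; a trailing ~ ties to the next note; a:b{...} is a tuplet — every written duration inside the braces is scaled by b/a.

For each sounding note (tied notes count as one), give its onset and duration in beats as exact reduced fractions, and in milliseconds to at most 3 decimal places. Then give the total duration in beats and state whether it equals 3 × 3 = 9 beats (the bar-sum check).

1) 0.0ms=0b +725.806ms=3/4b
2) 725.806ms=3/4b +362.903ms=3/8b
3) 1088.71ms=9/8b +362.903ms=3/8b
4) 1451.613ms=3/2b +1451.613ms=3/2b
5) 2903.226ms=3b +725.806ms=3/4b
6) 3629.032ms=15/4b +725.806ms=3/4b
7) 4354.839ms=9/2b +1451.613ms=3/2b
8) 5806.452ms=6b +725.806ms=3/4b
9) 6532.258ms=27/4b +725.806ms=3/4b
10) 7258.065ms=15/2b +1451.613ms=3/2b
Σ=9b of 9 (62bpm 3/4) — PASS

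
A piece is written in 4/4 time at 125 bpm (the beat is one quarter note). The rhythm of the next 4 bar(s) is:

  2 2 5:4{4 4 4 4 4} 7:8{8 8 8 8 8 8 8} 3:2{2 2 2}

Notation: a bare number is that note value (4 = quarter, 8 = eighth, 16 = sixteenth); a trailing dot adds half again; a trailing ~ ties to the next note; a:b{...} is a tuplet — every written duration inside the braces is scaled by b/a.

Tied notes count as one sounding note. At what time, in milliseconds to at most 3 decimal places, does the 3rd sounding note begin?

note 3 onset = 4b = 1920.0ms

1. 0.0ms @ 0 + 960.0ms (2)
2. 960.0ms @ 2 + 960.0ms (2)
3. 1920.0ms @ 4 + 384.0ms (4/5)
4. 2304.0ms @ 24/5 + 384.0ms (4/5)
5. 2688.0ms @ 28/5 + 384.0ms (4/5)
6. 3072.0ms @ 32/5 + 384.0ms (4/5)
7. 3456.0ms @ 36/5 + 384.0ms (4/5)
8. 3840.0ms @ 8 + 274.286ms (4/7)
9. 4114.286ms @ 60/7 + 274.286ms (4/7)
10. 4388.571ms @ 64/7 + 274.286ms (4/7)
11. 4662.857ms @ 68/7 + 274.286ms (4/7)
12. 4937.143ms @ 72/7 + 274.286ms (4/7)
13. 5211.429ms @ 76/7 + 274.286ms (4/7)
14. 5485.714ms @ 80/7 + 274.286ms (4/7)
15. 5760.0ms @ 12 + 640.0ms (4/3)
16. 6400.0ms @ 40/3 + 640.0ms (4/3)
17. 7040.0ms @ 44/3 + 640.0ms (4/3)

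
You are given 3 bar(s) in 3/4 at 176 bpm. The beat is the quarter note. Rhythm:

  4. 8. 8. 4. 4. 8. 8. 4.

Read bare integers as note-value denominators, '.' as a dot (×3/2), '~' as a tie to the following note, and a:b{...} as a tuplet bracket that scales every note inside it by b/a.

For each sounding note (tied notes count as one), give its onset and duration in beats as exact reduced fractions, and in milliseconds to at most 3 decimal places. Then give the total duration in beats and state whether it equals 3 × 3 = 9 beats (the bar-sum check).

1) 0.0ms=0b +511.364ms=3/2b
2) 511.364ms=3/2b +255.682ms=3/4b
3) 767.045ms=9/4b +255.682ms=3/4b
4) 1022.727ms=3b +511.364ms=3/2b
5) 1534.091ms=9/2b +511.364ms=3/2b
6) 2045.455ms=6b +255.682ms=3/4b
7) 2301.136ms=27/4b +255.682ms=3/4b
8) 2556.818ms=15/2b +511.364ms=3/2b
Σ=9b of 9 (176bpm 3/4) — PASS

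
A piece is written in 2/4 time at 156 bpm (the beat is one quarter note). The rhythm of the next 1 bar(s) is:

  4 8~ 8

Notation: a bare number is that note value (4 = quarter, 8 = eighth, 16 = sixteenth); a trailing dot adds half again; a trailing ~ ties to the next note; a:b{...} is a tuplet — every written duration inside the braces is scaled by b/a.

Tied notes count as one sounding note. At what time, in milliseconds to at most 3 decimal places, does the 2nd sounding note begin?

note 2 onset = 1b = 384.615ms

1. 0.0ms @ 0 + 384.615ms (1)
2. 384.615ms @ 1 + 384.615ms (1)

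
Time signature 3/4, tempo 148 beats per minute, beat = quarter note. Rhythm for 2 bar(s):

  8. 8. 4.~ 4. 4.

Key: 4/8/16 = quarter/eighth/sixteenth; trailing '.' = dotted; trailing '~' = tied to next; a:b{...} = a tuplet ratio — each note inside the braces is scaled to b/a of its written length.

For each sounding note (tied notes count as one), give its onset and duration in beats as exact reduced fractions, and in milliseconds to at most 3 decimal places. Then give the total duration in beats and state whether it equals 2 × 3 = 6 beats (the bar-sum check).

1) 0.0ms=0b +304.054ms=3/4b
2) 304.054ms=3/4b +304.054ms=3/4b
3) 608.108ms=3/2b +1216.216ms=3b
4) 1824.324ms=9/2b +608.108ms=3/2b
Σ=6b of 6 (148bpm 3/4) — PASS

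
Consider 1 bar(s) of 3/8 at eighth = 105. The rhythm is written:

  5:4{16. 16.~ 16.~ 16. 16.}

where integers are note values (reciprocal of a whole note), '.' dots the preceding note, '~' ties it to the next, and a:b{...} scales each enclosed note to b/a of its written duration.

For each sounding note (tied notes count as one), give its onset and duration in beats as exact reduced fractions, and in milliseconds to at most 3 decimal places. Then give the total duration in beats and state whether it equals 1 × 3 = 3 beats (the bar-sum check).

1) 0.0ms=0b +342.857ms=3/5b
2) 342.857ms=3/5b +1028.571ms=9/5b
3) 1371.429ms=12/5b +342.857ms=3/5b
Σ=3b of 3 (105bpm 3/8) — PASS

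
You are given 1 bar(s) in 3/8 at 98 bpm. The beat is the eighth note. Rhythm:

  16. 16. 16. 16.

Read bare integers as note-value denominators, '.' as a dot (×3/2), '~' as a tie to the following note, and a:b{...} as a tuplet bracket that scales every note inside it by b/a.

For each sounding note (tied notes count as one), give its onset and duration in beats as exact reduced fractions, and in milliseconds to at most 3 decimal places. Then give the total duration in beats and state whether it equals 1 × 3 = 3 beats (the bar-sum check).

1) 0.0ms=0b +459.184ms=3/4b
2) 459.184ms=3/4b +459.184ms=3/4b
3) 918.367ms=3/2b +459.184ms=3/4b
4) 1377.551ms=9/4b +459.184ms=3/4b
Σ=3b of 3 (98bpm 3/8) — PASS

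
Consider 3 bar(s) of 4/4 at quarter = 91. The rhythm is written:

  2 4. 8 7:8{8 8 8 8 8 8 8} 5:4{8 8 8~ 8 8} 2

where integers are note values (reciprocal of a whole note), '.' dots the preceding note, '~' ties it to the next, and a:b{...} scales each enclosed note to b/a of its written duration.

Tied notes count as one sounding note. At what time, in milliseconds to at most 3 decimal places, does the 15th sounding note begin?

note 15 onset = 10b = 6593.407ms

1. 0.0ms @ 0 + 1318.681ms (2)
2. 1318.681ms @ 2 + 989.011ms (3/2)
3. 2307.692ms @ 7/2 + 329.67ms (1/2)
4. 2637.363ms @ 4 + 376.766ms (4/7)
5. 3014.129ms @ 32/7 + 376.766ms (4/7)
6. 3390.895ms @ 36/7 + 376.766ms (4/7)
7. 3767.661ms @ 40/7 + 376.766ms (4/7)
8. 4144.427ms @ 44/7 + 376.766ms (4/7)
9. 4521.193ms @ 48/7 + 376.766ms (4/7)
10. 4897.959ms @ 52/7 + 376.766ms (4/7)
11. 5274.725ms @ 8 + 263.736ms (2/5)
12. 5538.462ms @ 42/5 + 263.736ms (2/5)
13. 5802.198ms @ 44/5 + 527.473ms (4/5)
14. 6329.67ms @ 48/5 + 263.736ms (2/5)
15. 6593.407ms @ 10 + 1318.681ms (2)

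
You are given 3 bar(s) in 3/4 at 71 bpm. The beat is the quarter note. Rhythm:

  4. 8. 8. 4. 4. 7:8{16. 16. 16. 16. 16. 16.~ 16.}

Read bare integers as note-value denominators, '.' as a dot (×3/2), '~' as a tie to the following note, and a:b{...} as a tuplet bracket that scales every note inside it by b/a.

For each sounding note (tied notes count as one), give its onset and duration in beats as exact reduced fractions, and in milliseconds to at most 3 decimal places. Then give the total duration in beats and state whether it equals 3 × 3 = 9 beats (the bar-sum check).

1) 0.0ms=0b +1267.606ms=3/2b
2) 1267.606ms=3/2b +633.803ms=3/4b
3) 1901.408ms=9/4b +633.803ms=3/4b
4) 2535.211ms=3b +1267.606ms=3/2b
5) 3802.817ms=9/2b +1267.606ms=3/2b
6) 5070.423ms=6b +362.173ms=3/7b
7) 5432.596ms=45/7b +362.173ms=3/7b
8) 5794.769ms=48/7b +362.173ms=3/7b
9) 6156.942ms=51/7b +362.173ms=3/7b
10) 6519.115ms=54/7b +362.173ms=3/7b
11) 6881.288ms=57/7b +724.346ms=6/7b
Σ=9b of 9 (71bpm 3/4) — PASS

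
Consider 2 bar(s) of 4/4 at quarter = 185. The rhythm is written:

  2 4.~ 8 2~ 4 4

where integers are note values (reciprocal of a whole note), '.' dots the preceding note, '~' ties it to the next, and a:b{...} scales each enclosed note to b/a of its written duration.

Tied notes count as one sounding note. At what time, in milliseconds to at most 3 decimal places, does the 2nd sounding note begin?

1. 0.0ms @ 0 + 648.649ms (2)
2. 648.649ms @ 2 + 648.649ms (2)
3. 1297.297ms @ 4 + 972.973ms (3)
4. 2270.27ms @ 7 + 324.324ms (1)

note 2 onset = 2b = 648.649ms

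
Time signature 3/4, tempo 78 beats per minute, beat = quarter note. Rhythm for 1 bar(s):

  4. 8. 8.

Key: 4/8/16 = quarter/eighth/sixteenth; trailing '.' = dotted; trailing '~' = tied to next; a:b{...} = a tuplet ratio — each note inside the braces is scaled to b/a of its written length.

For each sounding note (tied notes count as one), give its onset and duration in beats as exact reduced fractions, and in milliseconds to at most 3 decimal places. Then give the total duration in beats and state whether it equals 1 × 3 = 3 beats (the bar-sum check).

1) 0.0ms=0b +1153.846ms=3/2b
2) 1153.846ms=3/2b +576.923ms=3/4b
3) 1730.769ms=9/4b +576.923ms=3/4b
Σ=3b of 3 (78bpm 3/4) — PASS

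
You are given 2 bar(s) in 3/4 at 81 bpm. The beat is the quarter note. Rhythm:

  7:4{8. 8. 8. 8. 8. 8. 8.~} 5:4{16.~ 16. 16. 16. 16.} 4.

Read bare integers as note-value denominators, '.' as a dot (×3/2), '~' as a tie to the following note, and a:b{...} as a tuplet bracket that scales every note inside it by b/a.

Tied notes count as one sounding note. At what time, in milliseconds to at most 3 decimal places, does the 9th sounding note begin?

note 9 onset = 39/10b = 2888.889ms

1. 0.0ms @ 0 + 317.46ms (3/7)
2. 317.46ms @ 3/7 + 317.46ms (3/7)
3. 634.921ms @ 6/7 + 317.46ms (3/7)
4. 952.381ms @ 9/7 + 317.46ms (3/7)
5. 1269.841ms @ 12/7 + 317.46ms (3/7)
6. 1587.302ms @ 15/7 + 317.46ms (3/7)
7. 1904.762ms @ 18/7 + 761.905ms (36/35)
8. 2666.667ms @ 18/5 + 222.222ms (3/10)
9. 2888.889ms @ 39/10 + 222.222ms (3/10)
10. 3111.111ms @ 21/5 + 222.222ms (3/10)
11. 3333.333ms @ 9/2 + 1111.111ms (3/2)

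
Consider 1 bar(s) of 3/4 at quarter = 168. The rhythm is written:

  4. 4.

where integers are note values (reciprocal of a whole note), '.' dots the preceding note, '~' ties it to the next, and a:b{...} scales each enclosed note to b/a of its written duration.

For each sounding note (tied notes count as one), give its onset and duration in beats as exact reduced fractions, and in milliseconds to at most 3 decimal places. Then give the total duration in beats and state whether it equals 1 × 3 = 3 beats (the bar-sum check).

1) 0.0ms=0b +535.714ms=3/2b
2) 535.714ms=3/2b +535.714ms=3/2b
Σ=3b of 3 (168bpm 3/4) — PASS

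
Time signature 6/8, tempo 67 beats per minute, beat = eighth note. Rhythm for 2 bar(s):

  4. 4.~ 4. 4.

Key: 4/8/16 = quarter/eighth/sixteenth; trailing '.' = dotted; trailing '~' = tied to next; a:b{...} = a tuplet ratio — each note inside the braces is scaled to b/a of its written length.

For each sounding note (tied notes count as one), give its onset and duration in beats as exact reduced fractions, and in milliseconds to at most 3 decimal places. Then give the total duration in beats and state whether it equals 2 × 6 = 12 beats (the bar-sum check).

1) 0.0ms=0b +2686.567ms=3b
2) 2686.567ms=3b +5373.134ms=6b
3) 8059.701ms=9b +2686.567ms=3b
Σ=12b of 12 (67bpm 6/8) — PASS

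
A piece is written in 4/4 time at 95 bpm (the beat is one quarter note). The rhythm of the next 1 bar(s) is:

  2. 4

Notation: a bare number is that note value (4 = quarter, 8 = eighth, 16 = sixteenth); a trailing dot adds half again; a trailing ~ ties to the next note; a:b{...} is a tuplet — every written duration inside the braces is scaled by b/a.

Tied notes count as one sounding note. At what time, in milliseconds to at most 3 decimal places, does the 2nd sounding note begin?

1. 0.0ms @ 0 + 1894.737ms (3)
2. 1894.737ms @ 3 + 631.579ms (1)

note 2 onset = 3b = 1894.737ms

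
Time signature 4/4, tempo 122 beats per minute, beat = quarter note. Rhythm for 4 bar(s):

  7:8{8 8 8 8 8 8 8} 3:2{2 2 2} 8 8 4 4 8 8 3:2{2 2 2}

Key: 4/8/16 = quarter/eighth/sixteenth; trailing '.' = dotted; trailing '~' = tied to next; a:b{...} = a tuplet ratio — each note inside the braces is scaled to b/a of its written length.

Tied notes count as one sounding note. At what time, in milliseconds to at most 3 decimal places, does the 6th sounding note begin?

1. 0.0ms @ 0 + 281.03ms (4/7)
2. 281.03ms @ 4/7 + 281.03ms (4/7)
3. 562.061ms @ 8/7 + 281.03ms (4/7)
4. 843.091ms @ 12/7 + 281.03ms (4/7)
5. 1124.122ms @ 16/7 + 281.03ms (4/7)
6. 1405.152ms @ 20/7 + 281.03ms (4/7)
7. 1686.183ms @ 24/7 + 281.03ms (4/7)
8. 1967.213ms @ 4 + 655.738ms (4/3)
9. 2622.951ms @ 16/3 + 655.738ms (4/3)
10. 3278.689ms @ 20/3 + 655.738ms (4/3)
11. 3934.426ms @ 8 + 245.902ms (1/2)
12. 4180.328ms @ 17/2 + 245.902ms (1/2)
13. 4426.23ms @ 9 + 491.803ms (1)
14. 4918.033ms @ 10 + 491.803ms (1)
15. 5409.836ms @ 11 + 245.902ms (1/2)
16. 5655.738ms @ 23/2 + 245.902ms (1/2)
17. 5901.639ms @ 12 + 655.738ms (4/3)
18. 6557.377ms @ 40/3 + 655.738ms (4/3)
19. 7213.115ms @ 44/3 + 655.738ms (4/3)

note 6 onset = 20/7b = 1405.152ms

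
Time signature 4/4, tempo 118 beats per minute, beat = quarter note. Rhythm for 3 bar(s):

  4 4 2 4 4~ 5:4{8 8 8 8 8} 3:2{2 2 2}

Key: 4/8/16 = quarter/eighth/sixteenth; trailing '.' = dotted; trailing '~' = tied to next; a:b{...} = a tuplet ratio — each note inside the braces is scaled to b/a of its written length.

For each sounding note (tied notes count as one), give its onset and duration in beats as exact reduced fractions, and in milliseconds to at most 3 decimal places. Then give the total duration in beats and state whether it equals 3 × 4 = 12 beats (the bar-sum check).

1) 0.0ms=0b +508.475ms=1b
2) 508.475ms=1b +508.475ms=1b
3) 1016.949ms=2b +1016.949ms=2b
4) 2033.898ms=4b +508.475ms=1b
5) 2542.373ms=5b +711.864ms=7/5b
6) 3254.237ms=32/5b +203.39ms=2/5b
7) 3457.627ms=34/5b +203.39ms=2/5b
8) 3661.017ms=36/5b +203.39ms=2/5b
9) 3864.407ms=38/5b +203.39ms=2/5b
10) 4067.797ms=8b +677.966ms=4/3b
11) 4745.763ms=28/3b +677.966ms=4/3b
12) 5423.729ms=32/3b +677.966ms=4/3b
Σ=12b of 12 (118bpm 4/4) — PASS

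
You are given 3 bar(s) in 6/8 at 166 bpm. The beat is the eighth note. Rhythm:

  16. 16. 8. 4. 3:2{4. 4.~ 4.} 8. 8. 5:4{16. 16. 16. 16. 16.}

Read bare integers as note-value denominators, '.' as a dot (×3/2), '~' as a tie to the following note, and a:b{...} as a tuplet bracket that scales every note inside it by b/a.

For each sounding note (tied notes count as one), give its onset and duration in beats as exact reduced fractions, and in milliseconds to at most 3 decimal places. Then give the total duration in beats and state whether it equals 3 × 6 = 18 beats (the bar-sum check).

1) 0.0ms=0b +271.084ms=3/4b
2) 271.084ms=3/4b +271.084ms=3/4b
3) 542.169ms=3/2b +542.169ms=3/2b
4) 1084.337ms=3b +1084.337ms=3b
5) 2168.675ms=6b +722.892ms=2b
6) 2891.566ms=8b +1445.783ms=4b
7) 4337.349ms=12b +542.169ms=3/2b
8) 4879.518ms=27/2b +542.169ms=3/2b
9) 5421.687ms=15b +216.867ms=3/5b
10) 5638.554ms=78/5b +216.867ms=3/5b
11) 5855.422ms=81/5b +216.867ms=3/5b
12) 6072.289ms=84/5b +216.867ms=3/5b
13) 6289.157ms=87/5b +216.867ms=3/5b
Σ=18b of 18 (166bpm 6/8) — PASS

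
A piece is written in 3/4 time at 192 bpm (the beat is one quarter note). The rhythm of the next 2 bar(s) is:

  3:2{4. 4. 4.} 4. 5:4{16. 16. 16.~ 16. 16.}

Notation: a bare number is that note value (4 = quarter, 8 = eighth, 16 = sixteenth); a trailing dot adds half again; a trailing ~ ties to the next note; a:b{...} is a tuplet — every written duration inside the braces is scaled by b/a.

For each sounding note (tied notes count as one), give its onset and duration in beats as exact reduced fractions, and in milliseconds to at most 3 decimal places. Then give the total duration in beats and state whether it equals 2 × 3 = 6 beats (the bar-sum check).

1) 0.0ms=0b +312.5ms=1b
2) 312.5ms=1b +312.5ms=1b
3) 625.0ms=2b +312.5ms=1b
4) 937.5ms=3b +468.75ms=3/2b
5) 1406.25ms=9/2b +93.75ms=3/10b
6) 1500.0ms=24/5b +93.75ms=3/10b
7) 1593.75ms=51/10b +187.5ms=3/5b
8) 1781.25ms=57/10b +93.75ms=3/10b
Σ=6b of 6 (192bpm 3/4) — PASS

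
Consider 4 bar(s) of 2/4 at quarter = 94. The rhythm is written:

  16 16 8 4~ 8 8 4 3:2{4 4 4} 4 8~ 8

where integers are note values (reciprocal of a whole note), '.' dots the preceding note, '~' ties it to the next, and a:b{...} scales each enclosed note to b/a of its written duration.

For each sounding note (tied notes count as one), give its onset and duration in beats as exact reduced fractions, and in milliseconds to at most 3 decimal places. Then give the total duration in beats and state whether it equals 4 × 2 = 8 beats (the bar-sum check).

1) 0.0ms=0b +159.574ms=1/4b
2) 159.574ms=1/4b +159.574ms=1/4b
3) 319.149ms=1/2b +319.149ms=1/2b
4) 638.298ms=1b +957.447ms=3/2b
5) 1595.745ms=5/2b +319.149ms=1/2b
6) 1914.894ms=3b +638.298ms=1b
7) 2553.191ms=4b +425.532ms=2/3b
8) 2978.723ms=14/3b +425.532ms=2/3b
9) 3404.255ms=16/3b +425.532ms=2/3b
10) 3829.787ms=6b +638.298ms=1b
11) 4468.085ms=7b +638.298ms=1b
Σ=8b of 8 (94bpm 2/4) — PASS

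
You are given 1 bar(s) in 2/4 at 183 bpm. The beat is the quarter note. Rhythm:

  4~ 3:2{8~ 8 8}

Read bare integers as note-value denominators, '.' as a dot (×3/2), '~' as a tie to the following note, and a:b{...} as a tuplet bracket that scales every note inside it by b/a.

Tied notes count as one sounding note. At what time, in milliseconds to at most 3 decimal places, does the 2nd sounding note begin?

1. 0.0ms @ 0 + 546.448ms (5/3)
2. 546.448ms @ 5/3 + 109.29ms (1/3)

note 2 onset = 5/3b = 546.448ms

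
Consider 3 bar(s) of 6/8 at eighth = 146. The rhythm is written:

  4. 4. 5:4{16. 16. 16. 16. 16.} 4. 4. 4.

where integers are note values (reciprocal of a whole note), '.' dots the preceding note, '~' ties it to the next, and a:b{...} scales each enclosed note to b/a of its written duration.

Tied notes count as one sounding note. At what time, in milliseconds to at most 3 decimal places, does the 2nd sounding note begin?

1. 0.0ms @ 0 + 1232.877ms (3)
2. 1232.877ms @ 3 + 1232.877ms (3)
3. 2465.753ms @ 6 + 246.575ms (3/5)
4. 2712.329ms @ 33/5 + 246.575ms (3/5)
5. 2958.904ms @ 36/5 + 246.575ms (3/5)
6. 3205.479ms @ 39/5 + 246.575ms (3/5)
7. 3452.055ms @ 42/5 + 246.575ms (3/5)
8. 3698.63ms @ 9 + 1232.877ms (3)
9. 4931.507ms @ 12 + 1232.877ms (3)
10. 6164.384ms @ 15 + 1232.877ms (3)

note 2 onset = 3b = 1232.877ms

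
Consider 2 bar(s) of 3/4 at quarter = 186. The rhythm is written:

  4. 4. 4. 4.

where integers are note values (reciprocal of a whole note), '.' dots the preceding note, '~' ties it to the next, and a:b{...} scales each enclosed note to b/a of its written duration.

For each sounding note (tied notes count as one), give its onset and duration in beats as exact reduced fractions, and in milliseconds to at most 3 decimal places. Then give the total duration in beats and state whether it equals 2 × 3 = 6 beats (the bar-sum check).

1) 0.0ms=0b +483.871ms=3/2b
2) 483.871ms=3/2b +483.871ms=3/2b
3) 967.742ms=3b +483.871ms=3/2b
4) 1451.613ms=9/2b +483.871ms=3/2b
Σ=6b of 6 (186bpm 3/4) — PASS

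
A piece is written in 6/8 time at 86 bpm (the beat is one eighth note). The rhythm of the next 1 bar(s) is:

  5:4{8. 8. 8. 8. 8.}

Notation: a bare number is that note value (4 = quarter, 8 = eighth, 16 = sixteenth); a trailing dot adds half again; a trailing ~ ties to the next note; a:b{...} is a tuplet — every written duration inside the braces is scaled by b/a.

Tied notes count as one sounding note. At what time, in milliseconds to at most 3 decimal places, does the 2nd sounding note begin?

note 2 onset = 6/5b = 837.209ms

1. 0.0ms @ 0 + 837.209ms (6/5)
2. 837.209ms @ 6/5 + 837.209ms (6/5)
3. 1674.419ms @ 12/5 + 837.209ms (6/5)
4. 2511.628ms @ 18/5 + 837.209ms (6/5)
5. 3348.837ms @ 24/5 + 837.209ms (6/5)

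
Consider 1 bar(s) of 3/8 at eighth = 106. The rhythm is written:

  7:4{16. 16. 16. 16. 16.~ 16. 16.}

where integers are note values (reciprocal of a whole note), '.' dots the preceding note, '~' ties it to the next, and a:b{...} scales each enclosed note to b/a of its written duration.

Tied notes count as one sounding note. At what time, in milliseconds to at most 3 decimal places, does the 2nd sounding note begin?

note 2 onset = 3/7b = 242.588ms

1. 0.0ms @ 0 + 242.588ms (3/7)
2. 242.588ms @ 3/7 + 242.588ms (3/7)
3. 485.175ms @ 6/7 + 242.588ms (3/7)
4. 727.763ms @ 9/7 + 242.588ms (3/7)
5. 970.35ms @ 12/7 + 485.175ms (6/7)
6. 1455.526ms @ 18/7 + 242.588ms (3/7)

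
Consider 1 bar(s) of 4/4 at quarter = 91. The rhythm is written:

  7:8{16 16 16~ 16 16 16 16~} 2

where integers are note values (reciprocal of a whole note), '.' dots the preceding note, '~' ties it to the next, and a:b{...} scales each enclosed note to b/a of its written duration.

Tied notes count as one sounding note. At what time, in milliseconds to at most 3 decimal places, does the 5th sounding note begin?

1. 0.0ms @ 0 + 188.383ms (2/7)
2. 188.383ms @ 2/7 + 188.383ms (2/7)
3. 376.766ms @ 4/7 + 376.766ms (4/7)
4. 753.532ms @ 8/7 + 188.383ms (2/7)
5. 941.915ms @ 10/7 + 188.383ms (2/7)
6. 1130.298ms @ 12/7 + 1507.064ms (16/7)

note 5 onset = 10/7b = 941.915ms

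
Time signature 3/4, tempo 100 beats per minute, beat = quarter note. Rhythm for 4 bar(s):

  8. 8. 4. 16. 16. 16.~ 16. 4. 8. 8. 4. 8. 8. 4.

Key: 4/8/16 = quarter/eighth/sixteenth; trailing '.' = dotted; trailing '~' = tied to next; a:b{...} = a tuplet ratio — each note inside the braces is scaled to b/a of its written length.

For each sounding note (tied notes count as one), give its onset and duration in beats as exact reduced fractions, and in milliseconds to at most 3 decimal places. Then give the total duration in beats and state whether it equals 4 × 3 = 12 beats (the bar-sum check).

1) 0.0ms=0b +450.0ms=3/4b
2) 450.0ms=3/4b +450.0ms=3/4b
3) 900.0ms=3/2b +900.0ms=3/2b
4) 1800.0ms=3b +225.0ms=3/8b
5) 2025.0ms=27/8b +225.0ms=3/8b
6) 2250.0ms=15/4b +450.0ms=3/4b
7) 2700.0ms=9/2b +900.0ms=3/2b
8) 3600.0ms=6b +450.0ms=3/4b
9) 4050.0ms=27/4b +450.0ms=3/4b
10) 4500.0ms=15/2b +900.0ms=3/2b
11) 5400.0ms=9b +450.0ms=3/4b
12) 5850.0ms=39/4b +450.0ms=3/4b
13) 6300.0ms=21/2b +900.0ms=3/2b
Σ=12b of 12 (100bpm 3/4) — PASS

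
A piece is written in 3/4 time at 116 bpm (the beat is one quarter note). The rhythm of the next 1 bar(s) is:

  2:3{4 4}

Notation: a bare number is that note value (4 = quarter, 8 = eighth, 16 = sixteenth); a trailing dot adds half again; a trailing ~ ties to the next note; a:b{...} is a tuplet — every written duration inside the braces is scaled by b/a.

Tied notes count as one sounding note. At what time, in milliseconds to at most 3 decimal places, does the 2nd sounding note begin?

note 2 onset = 3/2b = 775.862ms

1. 0.0ms @ 0 + 775.862ms (3/2)
2. 775.862ms @ 3/2 + 775.862ms (3/2)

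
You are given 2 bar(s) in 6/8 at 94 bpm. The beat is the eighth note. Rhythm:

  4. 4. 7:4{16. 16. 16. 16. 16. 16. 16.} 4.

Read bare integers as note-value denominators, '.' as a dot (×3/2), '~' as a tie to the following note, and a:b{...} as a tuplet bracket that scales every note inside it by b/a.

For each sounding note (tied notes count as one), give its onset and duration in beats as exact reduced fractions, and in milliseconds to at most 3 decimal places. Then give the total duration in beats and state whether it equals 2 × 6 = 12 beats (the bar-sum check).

1) 0.0ms=0b +1914.894ms=3b
2) 1914.894ms=3b +1914.894ms=3b
3) 3829.787ms=6b +273.556ms=3/7b
4) 4103.343ms=45/7b +273.556ms=3/7b
5) 4376.9ms=48/7b +273.556ms=3/7b
6) 4650.456ms=51/7b +273.556ms=3/7b
7) 4924.012ms=54/7b +273.556ms=3/7b
8) 5197.568ms=57/7b +273.556ms=3/7b
9) 5471.125ms=60/7b +273.556ms=3/7b
10) 5744.681ms=9b +1914.894ms=3b
Σ=12b of 12 (94bpm 6/8) — PASS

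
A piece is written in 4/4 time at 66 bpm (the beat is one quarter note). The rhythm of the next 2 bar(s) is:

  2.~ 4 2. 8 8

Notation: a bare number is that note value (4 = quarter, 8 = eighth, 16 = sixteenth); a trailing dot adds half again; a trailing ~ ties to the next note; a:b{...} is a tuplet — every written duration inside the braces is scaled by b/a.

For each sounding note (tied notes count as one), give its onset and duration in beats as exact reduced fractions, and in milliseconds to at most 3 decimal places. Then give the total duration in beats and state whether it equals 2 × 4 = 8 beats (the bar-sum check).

1) 0.0ms=0b +3636.364ms=4b
2) 3636.364ms=4b +2727.273ms=3b
3) 6363.636ms=7b +454.545ms=1/2b
4) 6818.182ms=15/2b +454.545ms=1/2b
Σ=8b of 8 (66bpm 4/4) — PASS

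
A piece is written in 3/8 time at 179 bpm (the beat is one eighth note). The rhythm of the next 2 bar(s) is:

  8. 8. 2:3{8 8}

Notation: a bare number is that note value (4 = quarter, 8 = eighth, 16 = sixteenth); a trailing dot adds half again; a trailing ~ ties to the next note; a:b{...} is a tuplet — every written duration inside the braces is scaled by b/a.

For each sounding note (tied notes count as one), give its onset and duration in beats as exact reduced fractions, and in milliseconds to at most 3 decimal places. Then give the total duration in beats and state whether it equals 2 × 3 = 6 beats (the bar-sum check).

1) 0.0ms=0b +502.793ms=3/2b
2) 502.793ms=3/2b +502.793ms=3/2b
3) 1005.587ms=3b +502.793ms=3/2b
4) 1508.38ms=9/2b +502.793ms=3/2b
Σ=6b of 6 (179bpm 3/8) — PASS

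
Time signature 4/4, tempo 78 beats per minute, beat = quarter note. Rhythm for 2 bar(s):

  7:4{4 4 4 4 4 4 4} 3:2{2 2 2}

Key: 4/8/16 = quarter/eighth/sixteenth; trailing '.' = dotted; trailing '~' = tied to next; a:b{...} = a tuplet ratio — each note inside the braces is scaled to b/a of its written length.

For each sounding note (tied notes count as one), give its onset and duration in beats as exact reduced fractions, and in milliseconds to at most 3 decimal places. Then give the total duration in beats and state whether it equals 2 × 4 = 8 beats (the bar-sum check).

1) 0.0ms=0b +439.56ms=4/7b
2) 439.56ms=4/7b +439.56ms=4/7b
3) 879.121ms=8/7b +439.56ms=4/7b
4) 1318.681ms=12/7b +439.56ms=4/7b
5) 1758.242ms=16/7b +439.56ms=4/7b
6) 2197.802ms=20/7b +439.56ms=4/7b
7) 2637.363ms=24/7b +439.56ms=4/7b
8) 3076.923ms=4b +1025.641ms=4/3b
9) 4102.564ms=16/3b +1025.641ms=4/3b
10) 5128.205ms=20/3b +1025.641ms=4/3b
Σ=8b of 8 (78bpm 4/4) — PASS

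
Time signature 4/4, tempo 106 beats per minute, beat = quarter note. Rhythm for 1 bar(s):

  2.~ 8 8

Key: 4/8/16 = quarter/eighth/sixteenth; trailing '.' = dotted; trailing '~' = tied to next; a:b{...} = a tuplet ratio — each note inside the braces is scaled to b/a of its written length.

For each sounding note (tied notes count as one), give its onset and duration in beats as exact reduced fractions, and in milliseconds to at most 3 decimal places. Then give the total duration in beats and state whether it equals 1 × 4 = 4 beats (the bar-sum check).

1) 0.0ms=0b +1981.132ms=7/2b
2) 1981.132ms=7/2b +283.019ms=1/2b
Σ=4b of 4 (106bpm 4/4) — PASS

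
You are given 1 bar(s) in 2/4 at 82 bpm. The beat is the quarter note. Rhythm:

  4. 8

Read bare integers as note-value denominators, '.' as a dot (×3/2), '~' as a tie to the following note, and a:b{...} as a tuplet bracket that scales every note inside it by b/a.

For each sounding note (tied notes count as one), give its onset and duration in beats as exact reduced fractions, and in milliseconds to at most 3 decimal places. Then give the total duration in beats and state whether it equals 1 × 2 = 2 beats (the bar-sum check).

1) 0.0ms=0b +1097.561ms=3/2b
2) 1097.561ms=3/2b +365.854ms=1/2b
Σ=2b of 2 (82bpm 2/4) — PASS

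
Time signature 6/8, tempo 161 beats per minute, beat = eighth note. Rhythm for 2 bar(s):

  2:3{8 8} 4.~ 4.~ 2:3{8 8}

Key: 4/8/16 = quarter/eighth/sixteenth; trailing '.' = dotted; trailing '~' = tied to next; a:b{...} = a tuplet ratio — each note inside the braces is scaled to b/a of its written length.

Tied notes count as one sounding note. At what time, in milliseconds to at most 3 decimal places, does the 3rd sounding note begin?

note 3 onset = 3b = 1118.012ms

1. 0.0ms @ 0 + 559.006ms (3/2)
2. 559.006ms @ 3/2 + 559.006ms (3/2)
3. 1118.012ms @ 3 + 2795.031ms (15/2)
4. 3913.043ms @ 21/2 + 559.006ms (3/2)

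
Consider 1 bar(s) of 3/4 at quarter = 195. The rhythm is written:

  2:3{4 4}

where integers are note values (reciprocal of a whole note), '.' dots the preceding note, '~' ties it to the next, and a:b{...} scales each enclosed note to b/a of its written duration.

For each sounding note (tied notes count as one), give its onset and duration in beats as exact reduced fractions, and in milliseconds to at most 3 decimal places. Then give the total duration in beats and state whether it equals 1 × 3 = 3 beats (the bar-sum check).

1) 0.0ms=0b +461.538ms=3/2b
2) 461.538ms=3/2b +461.538ms=3/2b
Σ=3b of 3 (195bpm 3/4) — PASS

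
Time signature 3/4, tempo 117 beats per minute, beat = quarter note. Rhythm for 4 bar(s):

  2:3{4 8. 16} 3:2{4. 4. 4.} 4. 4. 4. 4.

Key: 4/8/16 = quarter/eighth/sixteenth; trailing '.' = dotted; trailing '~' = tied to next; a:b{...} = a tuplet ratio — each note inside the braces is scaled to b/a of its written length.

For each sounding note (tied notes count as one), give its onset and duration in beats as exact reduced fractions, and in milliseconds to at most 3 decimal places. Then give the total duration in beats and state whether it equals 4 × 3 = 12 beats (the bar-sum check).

1) 0.0ms=0b +769.231ms=3/2b
2) 769.231ms=3/2b +576.923ms=9/8b
3) 1346.154ms=21/8b +192.308ms=3/8b
4) 1538.462ms=3b +512.821ms=1b
5) 2051.282ms=4b +512.821ms=1b
6) 2564.103ms=5b +512.821ms=1b
7) 3076.923ms=6b +769.231ms=3/2b
8) 3846.154ms=15/2b +769.231ms=3/2b
9) 4615.385ms=9b +769.231ms=3/2b
10) 5384.615ms=21/2b +769.231ms=3/2b
Σ=12b of 12 (117bpm 3/4) — PASS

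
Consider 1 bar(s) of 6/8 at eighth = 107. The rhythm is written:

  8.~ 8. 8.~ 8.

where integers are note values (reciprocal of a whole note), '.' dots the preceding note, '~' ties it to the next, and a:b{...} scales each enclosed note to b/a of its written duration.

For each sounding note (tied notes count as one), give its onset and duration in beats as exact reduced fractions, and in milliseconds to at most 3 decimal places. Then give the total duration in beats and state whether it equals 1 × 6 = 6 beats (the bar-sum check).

1) 0.0ms=0b +1682.243ms=3b
2) 1682.243ms=3b +1682.243ms=3b
Σ=6b of 6 (107bpm 6/8) — PASS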